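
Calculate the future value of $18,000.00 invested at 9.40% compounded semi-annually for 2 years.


Compound interest formula: A = P(1 + r/n)^(nt)
A = $18,000.00 × (1 + 0.094/2)^(2 × 2)
Growth factor: (1 + 0.094/2)^4 = 1.2016742
A = $18,000.00 × 1.2016742
A = $21,630.14

A = P(1 + r/n)^(nt) = $21,630.14


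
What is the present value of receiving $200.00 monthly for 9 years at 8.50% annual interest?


Present value of an ordinary annuity: PV = PMT × (1 − (1 + r)^(−n)) / r
Monthly rate r = 0.085/12 ≈ 0.00708333, n = 108
PV = $200.00 × (1 − (1 + 0.085/12)^(−108)) / (0.085/12)
PV = $200.00 × 75.3048753
PV = $15,060.98

PV = PMT × (1-(1+r)^(-n))/r = $15,060.98


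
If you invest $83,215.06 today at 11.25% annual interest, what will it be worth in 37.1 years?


Future value formula: FV = PV × (1 + r)^t
FV = $83,215.06 × (1 + 0.1125)^37.1
FV = $83,215.06 × 52.2072394
FV = $4,344,428.56

FV = PV × (1 + r)^t = $4,344,428.56


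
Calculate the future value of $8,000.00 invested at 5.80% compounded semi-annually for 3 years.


Compound interest formula: A = P(1 + r/n)^(nt)
A = $8,000.00 × (1 + 0.058/2)^(2 × 3)
Growth factor: (1 + 0.058/2)^6 = 1.187114
A = $8,000.00 × 1.187114
A = $9,496.91

A = P(1 + r/n)^(nt) = $9,496.91


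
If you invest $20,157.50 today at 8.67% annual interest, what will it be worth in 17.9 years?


Future value formula: FV = PV × (1 + r)^t
FV = $20,157.50 × (1 + 0.0867)^17.9
FV = $20,157.50 × 4.429585
FV = $89,289.36

FV = PV × (1 + r)^t = $89,289.36


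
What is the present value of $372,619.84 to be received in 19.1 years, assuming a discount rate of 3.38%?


Present value formula: PV = FV / (1 + r)^t
PV = $372,619.84 / (1 + 0.0338)^19.1
PV = $372,619.84 / 1.88685133
PV = $197,482.35

PV = FV / (1 + r)^t = $197,482.35


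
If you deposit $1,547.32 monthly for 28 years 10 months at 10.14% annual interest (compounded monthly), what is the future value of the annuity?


Future value of an ordinary annuity: FV = PMT × ((1 + r)^n − 1) / r
Monthly rate r = 0.1014/12 = 0.00845, n = 346
FV = $1,547.32 × ((1 + 0.1014/12)^346 − 1) / (0.1014/12)
FV = $1,547.32 × 2057.138425
FV = $3,183,051.43

FV = PMT × ((1+r)^n - 1)/r = $3,183,051.43


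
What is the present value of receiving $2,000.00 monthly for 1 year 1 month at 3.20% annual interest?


Present value of an ordinary annuity: PV = PMT × (1 − (1 + r)^(−n)) / r
Monthly rate r = 0.032/12 ≈ 0.00266667, n = 13
PV = $2,000.00 × (1 − (1 + 0.032/12)^(−13)) / (0.032/12)
PV = $2,000.00 × 12.760535
PV = $25,521.07

PV = PMT × (1-(1+r)^(-n))/r = $25,521.07


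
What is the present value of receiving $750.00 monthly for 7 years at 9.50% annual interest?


Present value of an ordinary annuity: PV = PMT × (1 − (1 + r)^(−n)) / r
Monthly rate r = 0.095/12 ≈ 0.00791667, n = 84
PV = $750.00 × (1 − (1 + 0.095/12)^(−84)) / (0.095/12)
PV = $750.00 × 61.184601
PV = $45,888.45

PV = PMT × (1-(1+r)^(-n))/r = $45,888.45


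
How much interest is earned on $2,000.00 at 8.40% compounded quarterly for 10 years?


Compound interest earned = final amount − principal.
A = P(1 + r/n)^(nt) = $2,000.00 × (1 + 0.084/4)^(4 × 10) = $4,592.61
Interest = A − P = $4,592.61 − $2,000.00 = $2,592.61

Interest = A - P = $2,592.61


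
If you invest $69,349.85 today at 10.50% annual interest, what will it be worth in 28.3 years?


Future value formula: FV = PV × (1 + r)^t
FV = $69,349.85 × (1 + 0.105)^28.3
FV = $69,349.85 × 16.8714523
FV = $1,170,032.69

FV = PV × (1 + r)^t = $1,170,032.69


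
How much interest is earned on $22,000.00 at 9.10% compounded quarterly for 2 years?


Compound interest earned = final amount − principal.
A = P(1 + r/n)^(nt) = $22,000.00 × (1 + 0.091/4)^(4 × 2) = $26,337.74
Interest = A − P = $26,337.74 − $22,000.00 = $4,337.74

Interest = A - P = $4,337.74


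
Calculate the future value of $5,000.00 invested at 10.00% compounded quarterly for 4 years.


Compound interest formula: A = P(1 + r/n)^(nt)
A = $5,000.00 × (1 + 0.1/4)^(4 × 4)
Growth factor: (1 + 0.1/4)^16 = 1.484506
A = $5,000.00 × 1.484506
A = $7,422.53

A = P(1 + r/n)^(nt) = $7,422.53


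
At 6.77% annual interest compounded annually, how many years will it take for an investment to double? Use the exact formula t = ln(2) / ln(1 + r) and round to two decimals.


Doubling condition: (1 + r)^t = 2
Take ln of both sides: t × ln(1 + r) = ln(2)
t = ln(2) / ln(1 + r)
t = 0.693147 / 0.065507
t = 10.58

t = ln(2) / ln(1 + r) = 10.58 years


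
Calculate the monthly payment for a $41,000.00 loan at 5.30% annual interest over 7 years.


Loan payment formula: PMT = PV × r / (1 − (1 + r)^(−n))
Monthly rate r = 0.053/12 ≈ 0.00441667, n = 84 months
Denominator: 1 − (1 + 0.053/12)^(−84) = 0.309392
PMT = $41,000.00 × (0.053/12) / 0.309392
PMT = $585.29 per month

PMT = PV × r / (1-(1+r)^(-n)) = $585.29/month


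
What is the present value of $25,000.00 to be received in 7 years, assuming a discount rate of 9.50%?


Present value formula: PV = FV / (1 + r)^t
PV = $25,000.00 / (1 + 0.095)^7
PV = $25,000.00 / 1.887552
PV = $13,244.67

PV = FV / (1 + r)^t = $13,244.67


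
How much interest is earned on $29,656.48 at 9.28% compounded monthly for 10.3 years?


Compound interest earned = final amount − principal.
A = P(1 + r/n)^(nt) = $29,656.48 × (1 + 0.0928/12)^(12 × 10.3) = $76,849.09
Interest = A − P = $76,849.09 − $29,656.48 = $47,192.61

Interest = A - P = $47,192.61


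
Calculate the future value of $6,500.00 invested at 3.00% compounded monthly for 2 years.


Compound interest formula: A = P(1 + r/n)^(nt)
A = $6,500.00 × (1 + 0.03/12)^(12 × 2)
Growth factor: (1 + 0.03/12)^24 = 1.061757
A = $6,500.00 × 1.061757
A = $6,901.42

A = P(1 + r/n)^(nt) = $6,901.42


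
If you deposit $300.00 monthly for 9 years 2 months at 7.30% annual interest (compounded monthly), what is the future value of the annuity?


Future value of an ordinary annuity: FV = PMT × ((1 + r)^n − 1) / r
Monthly rate r = 0.073/12 ≈ 0.00608333, n = 110
FV = $300.00 × ((1 + 0.073/12)^110 − 1) / (0.073/12)
FV = $300.00 × 155.943323
FV = $46,783.00

FV = PMT × ((1+r)^n - 1)/r = $46,783.00


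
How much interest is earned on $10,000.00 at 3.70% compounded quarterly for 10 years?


Compound interest earned = final amount − principal.
A = P(1 + r/n)^(nt) = $10,000.00 × (1 + 0.037/4)^(4 × 10) = $14,452.74
Interest = A − P = $14,452.74 − $10,000.00 = $4,452.74

Interest = A - P = $4,452.74


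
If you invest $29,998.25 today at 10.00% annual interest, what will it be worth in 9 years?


Future value formula: FV = PV × (1 + r)^t
FV = $29,998.25 × (1 + 0.1)^9
FV = $29,998.25 × 2.3579477
FV = $70,734.30

FV = PV × (1 + r)^t = $70,734.30


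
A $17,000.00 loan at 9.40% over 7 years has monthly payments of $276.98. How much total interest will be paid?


Total paid over the life of the loan = PMT × n.
Total paid = $276.98 × 84 = $23,266.32
Total interest = total paid − principal = $23,266.32 − $17,000.00 = $6,266.32

Total interest = (PMT × n) - PV = $6,266.32


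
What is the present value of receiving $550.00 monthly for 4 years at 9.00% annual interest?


Present value of an ordinary annuity: PV = PMT × (1 − (1 + r)^(−n)) / r
Monthly rate r = 0.09/12 = 0.0075, n = 48
PV = $550.00 × (1 − (1 + 0.09/12)^(−48)) / (0.09/12)
PV = $550.00 × 40.184782
PV = $22,101.63

PV = PMT × (1-(1+r)^(-n))/r = $22,101.63


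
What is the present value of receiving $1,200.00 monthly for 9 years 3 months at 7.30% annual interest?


Present value of an ordinary annuity: PV = PMT × (1 − (1 + r)^(−n)) / r
Monthly rate r = 0.073/12 ≈ 0.00608333, n = 111
PV = $1,200.00 × (1 − (1 + 0.073/12)^(−111)) / (0.073/12)
PV = $1,200.00 × 80.536195
PV = $96,643.43

PV = PMT × (1-(1+r)^(-n))/r = $96,643.43


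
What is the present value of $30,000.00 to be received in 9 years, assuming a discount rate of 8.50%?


Present value formula: PV = FV / (1 + r)^t
PV = $30,000.00 / (1 + 0.085)^9
PV = $30,000.00 / 2.083856
PV = $14,396.39

PV = FV / (1 + r)^t = $14,396.39


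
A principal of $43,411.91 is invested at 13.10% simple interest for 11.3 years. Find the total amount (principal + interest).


Total amount formula: A = P(1 + rt) = P + P·r·t
Interest: I = P × r × t = $43,411.91 × 0.131 × 11.3 = $64,262.65
A = P + I = $43,411.91 + $64,262.65 = $107,674.56

A = P + I = P(1 + rt) = $107,674.56


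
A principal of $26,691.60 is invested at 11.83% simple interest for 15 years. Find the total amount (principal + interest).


Total amount formula: A = P(1 + rt) = P + P·r·t
Interest: I = P × r × t = $26,691.60 × 0.1183 × 15 = $47,364.24
A = P + I = $26,691.60 + $47,364.24 = $74,055.84

A = P + I = P(1 + rt) = $74,055.84


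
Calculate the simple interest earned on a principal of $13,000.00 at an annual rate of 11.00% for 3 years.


Simple interest formula: I = P × r × t
I = $13,000.00 × 0.11 × 3
I = $4,290.00

I = P × r × t = $4,290.00


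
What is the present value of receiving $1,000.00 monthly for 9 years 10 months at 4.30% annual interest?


Present value of an ordinary annuity: PV = PMT × (1 − (1 + r)^(−n)) / r
Monthly rate r = 0.043/12 ≈ 0.00358333, n = 118
PV = $1,000.00 × (1 − (1 + 0.043/12)^(−118)) / (0.043/12)
PV = $1,000.00 × 96.088414
PV = $96,088.41

PV = PMT × (1-(1+r)^(-n))/r = $96,088.41


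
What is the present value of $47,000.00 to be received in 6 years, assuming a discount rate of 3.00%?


Present value formula: PV = FV / (1 + r)^t
PV = $47,000.00 / (1 + 0.03)^6
PV = $47,000.00 / 1.1940523
PV = $39,361.76

PV = FV / (1 + r)^t = $39,361.76


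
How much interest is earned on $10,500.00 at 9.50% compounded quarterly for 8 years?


Compound interest earned = final amount − principal.
A = P(1 + r/n)^(nt) = $10,500.00 × (1 + 0.095/4)^(4 × 8) = $22,253.31
Interest = A − P = $22,253.31 − $10,500.00 = $11,753.31

Interest = A - P = $11,753.31


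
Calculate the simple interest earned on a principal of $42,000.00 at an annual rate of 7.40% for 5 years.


Simple interest formula: I = P × r × t
I = $42,000.00 × 0.074 × 5
I = $15,540.00

I = P × r × t = $15,540.00


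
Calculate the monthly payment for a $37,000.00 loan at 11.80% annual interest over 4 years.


Loan payment formula: PMT = PV × r / (1 − (1 + r)^(−n))
Monthly rate r = 0.118/12 ≈ 0.00983333, n = 48 months
Denominator: 1 − (1 + 0.118/12)^(−48) = 0.374807
PMT = $37,000.00 × (0.118/12) / 0.374807
PMT = $970.72 per month

PMT = PV × r / (1-(1+r)^(-n)) = $970.72/month


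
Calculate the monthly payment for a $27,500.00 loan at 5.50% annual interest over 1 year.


Loan payment formula: PMT = PV × r / (1 − (1 + r)^(−n))
Monthly rate r = 0.055/12 ≈ 0.00458333, n = 12 months
Denominator: 1 − (1 + 0.055/12)^(−12) = 0.053396
PMT = $27,500.00 × (0.055/12) / 0.053396
PMT = $2,360.51 per month

PMT = PV × r / (1-(1+r)^(-n)) = $2,360.51/month


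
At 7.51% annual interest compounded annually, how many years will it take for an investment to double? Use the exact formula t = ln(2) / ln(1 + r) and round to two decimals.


Doubling condition: (1 + r)^t = 2
Take ln of both sides: t × ln(1 + r) = ln(2)
t = ln(2) / ln(1 + r)
t = 0.693147 / 0.072414
t = 9.57

t = ln(2) / ln(1 + r) = 9.57 years


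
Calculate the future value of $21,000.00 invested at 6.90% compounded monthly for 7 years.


Compound interest formula: A = P(1 + r/n)^(nt)
A = $21,000.00 × (1 + 0.069/12)^(12 × 7)
Growth factor: (1 + 0.069/12)^84 = 1.618689
A = $21,000.00 × 1.618689
A = $33,992.47

A = P(1 + r/n)^(nt) = $33,992.47


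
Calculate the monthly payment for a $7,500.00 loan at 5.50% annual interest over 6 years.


Loan payment formula: PMT = PV × r / (1 − (1 + r)^(−n))
Monthly rate r = 0.055/12 ≈ 0.00458333, n = 72 months
Denominator: 1 − (1 + 0.055/12)^(−72) = 0.280534
PMT = $7,500.00 × (0.055/12) / 0.280534
PMT = $122.53 per month

PMT = PV × r / (1-(1+r)^(-n)) = $122.53/month


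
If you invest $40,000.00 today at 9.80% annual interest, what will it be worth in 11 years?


Future value formula: FV = PV × (1 + r)^t
FV = $40,000.00 × (1 + 0.098)^11
FV = $40,000.00 × 2.7965703
FV = $111,862.81

FV = PV × (1 + r)^t = $111,862.81


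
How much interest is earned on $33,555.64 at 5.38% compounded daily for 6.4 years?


Compound interest earned = final amount − principal.
A = P(1 + r/n)^(nt) = $33,555.64 × (1 + 0.0538/365)^(365 × 6.4) = $47,346.82
Interest = A − P = $47,346.82 − $33,555.64 = $13,791.18

Interest = A - P = $13,791.18


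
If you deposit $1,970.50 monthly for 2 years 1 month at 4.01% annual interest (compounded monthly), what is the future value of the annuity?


Future value of an ordinary annuity: FV = PMT × ((1 + r)^n − 1) / r
Monthly rate r = 0.0401/12 ≈ 0.00334167, n = 25
FV = $1,970.50 × ((1 + 0.0401/12)^25 − 1) / (0.0401/12)
FV = $1,970.50 × 26.028662
FV = $51,289.48

FV = PMT × ((1+r)^n - 1)/r = $51,289.48


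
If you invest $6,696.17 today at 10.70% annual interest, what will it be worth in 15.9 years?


Future value formula: FV = PV × (1 + r)^t
FV = $6,696.17 × (1 + 0.107)^15.9
FV = $6,696.17 × 5.034394
FV = $33,711.16

FV = PV × (1 + r)^t = $33,711.16


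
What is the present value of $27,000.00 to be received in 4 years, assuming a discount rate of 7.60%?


Present value formula: PV = FV / (1 + r)^t
PV = $27,000.00 / (1 + 0.076)^4
PV = $27,000.00 / 1.340445
PV = $20,142.56

PV = FV / (1 + r)^t = $20,142.56


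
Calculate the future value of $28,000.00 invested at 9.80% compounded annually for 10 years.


Compound interest formula: A = P(1 + r/n)^(nt)
A = $28,000.00 × (1 + 0.098/1)^(1 × 10)
Growth factor: (1 + 0.098/1)^10 = 2.5469675
A = $28,000.00 × 2.5469675
A = $71,315.09

A = P(1 + r/n)^(nt) = $71,315.09


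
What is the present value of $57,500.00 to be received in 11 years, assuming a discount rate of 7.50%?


Present value formula: PV = FV / (1 + r)^t
PV = $57,500.00 / (1 + 0.075)^11
PV = $57,500.00 / 2.215609
PV = $25,952.23

PV = FV / (1 + r)^t = $25,952.23


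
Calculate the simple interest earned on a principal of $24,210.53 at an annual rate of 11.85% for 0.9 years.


Simple interest formula: I = P × r × t
I = $24,210.53 × 0.1185 × 0.9
I = $2,582.05

I = P × r × t = $2,582.05


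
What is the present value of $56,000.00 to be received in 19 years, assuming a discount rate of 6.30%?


Present value formula: PV = FV / (1 + r)^t
PV = $56,000.00 / (1 + 0.063)^19
PV = $56,000.00 / 3.192508
PV = $17,541.07

PV = FV / (1 + r)^t = $17,541.07


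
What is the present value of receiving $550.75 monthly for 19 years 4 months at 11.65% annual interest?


Present value of an ordinary annuity: PV = PMT × (1 − (1 + r)^(−n)) / r
Monthly rate r = 0.1165/12 ≈ 0.00970833, n = 232
PV = $550.75 × (1 − (1 + 0.1165/12)^(−232)) / (0.1165/12)
PV = $550.75 × 92.054721
PV = $50,699.14

PV = PMT × (1-(1+r)^(-n))/r = $50,699.14


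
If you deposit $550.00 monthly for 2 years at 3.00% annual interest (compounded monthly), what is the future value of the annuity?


Future value of an ordinary annuity: FV = PMT × ((1 + r)^n − 1) / r
Monthly rate r = 0.03/12 = 0.0025, n = 24
FV = $550.00 × ((1 + 0.03/12)^24 − 1) / (0.03/12)
FV = $550.00 × 24.702818
FV = $13,586.55

FV = PMT × ((1+r)^n - 1)/r = $13,586.55


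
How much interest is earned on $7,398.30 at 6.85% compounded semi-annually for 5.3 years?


Compound interest earned = final amount − principal.
A = P(1 + r/n)^(nt) = $7,398.30 × (1 + 0.0685/2)^(2 × 5.3) = $10,572.13
Interest = A − P = $10,572.13 − $7,398.30 = $3,173.83

Interest = A - P = $3,173.83


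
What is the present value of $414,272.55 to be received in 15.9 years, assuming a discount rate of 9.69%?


Present value formula: PV = FV / (1 + r)^t
PV = $414,272.55 / (1 + 0.0969)^15.9
PV = $414,272.55 / 4.351669
PV = $95,198.54

PV = FV / (1 + r)^t = $95,198.54


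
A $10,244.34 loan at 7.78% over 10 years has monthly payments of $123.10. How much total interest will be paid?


Total paid over the life of the loan = PMT × n.
Total paid = $123.10 × 120 = $14,772.00
Total interest = total paid − principal = $14,772.00 − $10,244.34 = $4,527.66

Total interest = (PMT × n) - PV = $4,527.66


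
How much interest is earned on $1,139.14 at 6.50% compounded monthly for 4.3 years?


Compound interest earned = final amount − principal.
A = P(1 + r/n)^(nt) = $1,139.14 × (1 + 0.065/12)^(12 × 4.3) = $1,505.34
Interest = A − P = $1,505.34 − $1,139.14 = $366.20

Interest = A - P = $366.20


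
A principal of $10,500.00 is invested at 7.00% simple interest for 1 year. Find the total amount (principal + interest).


Total amount formula: A = P(1 + rt) = P + P·r·t
Interest: I = P × r × t = $10,500.00 × 0.07 × 1 = $735.00
A = P + I = $10,500.00 + $735.00 = $11,235.00

A = P + I = P(1 + rt) = $11,235.00


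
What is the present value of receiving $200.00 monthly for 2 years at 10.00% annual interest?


Present value of an ordinary annuity: PV = PMT × (1 − (1 + r)^(−n)) / r
Monthly rate r = 0.1/12 ≈ 0.00833333, n = 24
PV = $200.00 × (1 − (1 + 0.1/12)^(−24)) / (0.1/12)
PV = $200.00 × 21.670855
PV = $4,334.17

PV = PMT × (1-(1+r)^(-n))/r = $4,334.17


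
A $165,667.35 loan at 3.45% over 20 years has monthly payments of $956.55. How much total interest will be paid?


Total paid over the life of the loan = PMT × n.
Total paid = $956.55 × 240 = $229,572.00
Total interest = total paid − principal = $229,572.00 − $165,667.35 = $63,904.65

Total interest = (PMT × n) - PV = $63,904.65


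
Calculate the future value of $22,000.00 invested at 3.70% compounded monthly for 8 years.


Compound interest formula: A = P(1 + r/n)^(nt)
A = $22,000.00 × (1 + 0.037/12)^(12 × 8)
Growth factor: (1 + 0.037/12)^96 = 1.343858
A = $22,000.00 × 1.343858
A = $29,564.88

A = P(1 + r/n)^(nt) = $29,564.88


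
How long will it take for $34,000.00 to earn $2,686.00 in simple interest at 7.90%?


Rearrange the simple interest formula for t:
I = P × r × t  ⇒  t = I / (P × r)
t = $2,686.00 / ($34,000.00 × 0.079)
t = 1

t = I/(P×r) = 1 year


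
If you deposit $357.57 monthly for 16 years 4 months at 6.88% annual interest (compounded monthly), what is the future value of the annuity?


Future value of an ordinary annuity: FV = PMT × ((1 + r)^n − 1) / r
Monthly rate r = 0.0688/12 ≈ 0.00573333, n = 196
FV = $357.57 × ((1 + 0.0688/12)^196 − 1) / (0.0688/12)
FV = $357.57 × 360.429296
FV = $128,878.70

FV = PMT × ((1+r)^n - 1)/r = $128,878.70


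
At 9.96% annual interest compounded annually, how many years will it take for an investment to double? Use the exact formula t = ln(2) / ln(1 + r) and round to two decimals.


Doubling condition: (1 + r)^t = 2
Take ln of both sides: t × ln(1 + r) = ln(2)
t = ln(2) / ln(1 + r)
t = 0.693147 / 0.094946
t = 7.30

t = ln(2) / ln(1 + r) = 7.30 years


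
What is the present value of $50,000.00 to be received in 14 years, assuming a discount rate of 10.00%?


Present value formula: PV = FV / (1 + r)^t
PV = $50,000.00 / (1 + 0.1)^14
PV = $50,000.00 / 3.797498
PV = $13,166.56

PV = FV / (1 + r)^t = $13,166.56


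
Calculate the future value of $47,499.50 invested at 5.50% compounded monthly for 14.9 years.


Compound interest formula: A = P(1 + r/n)^(nt)
A = $47,499.50 × (1 + 0.055/12)^(12 × 14.9)
Growth factor: (1 + 0.055/12)^178.8 = 2.2651199
A = $47,499.50 × 2.2651199
A = $107,592.06

A = P(1 + r/n)^(nt) = $107,592.06


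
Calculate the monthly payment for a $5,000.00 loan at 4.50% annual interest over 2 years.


Loan payment formula: PMT = PV × r / (1 − (1 + r)^(−n))
Monthly rate r = 0.045/12 = 0.00375, n = 24 months
Denominator: 1 − (1 + 0.045/12)^(−24) = 0.085915
PMT = $5,000.00 × (0.045/12) / 0.085915
PMT = $218.24 per month

PMT = PV × r / (1-(1+r)^(-n)) = $218.24/month


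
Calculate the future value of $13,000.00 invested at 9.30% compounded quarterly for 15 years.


Compound interest formula: A = P(1 + r/n)^(nt)
A = $13,000.00 × (1 + 0.093/4)^(4 × 15)
Growth factor: (1 + 0.093/4)^60 = 3.9710486
A = $13,000.00 × 3.9710486
A = $51,623.63

A = P(1 + r/n)^(nt) = $51,623.63


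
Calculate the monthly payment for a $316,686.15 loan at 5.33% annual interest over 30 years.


Loan payment formula: PMT = PV × r / (1 − (1 + r)^(−n))
Monthly rate r = 0.0533/12 ≈ 0.00444167, n = 360 months
Denominator: 1 − (1 + 0.0533/12)^(−360) = 0.797185
PMT = $316,686.15 × (0.0533/12) / 0.797185
PMT = $1,764.48 per month

PMT = PV × r / (1-(1+r)^(-n)) = $1,764.48/month


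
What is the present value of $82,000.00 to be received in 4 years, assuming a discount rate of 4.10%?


Present value formula: PV = FV / (1 + r)^t
PV = $82,000.00 / (1 + 0.041)^4
PV = $82,000.00 / 1.1743645
PV = $69,825.00

PV = FV / (1 + r)^t = $69,825.00


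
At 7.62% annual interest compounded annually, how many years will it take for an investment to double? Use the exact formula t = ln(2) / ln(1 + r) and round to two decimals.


Doubling condition: (1 + r)^t = 2
Take ln of both sides: t × ln(1 + r) = ln(2)
t = ln(2) / ln(1 + r)
t = 0.693147 / 0.073436
t = 9.44

t = ln(2) / ln(1 + r) = 9.44 years


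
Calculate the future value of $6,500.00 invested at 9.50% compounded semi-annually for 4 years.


Compound interest formula: A = P(1 + r/n)^(nt)
A = $6,500.00 × (1 + 0.095/2)^(2 × 4)
Growth factor: (1 + 0.095/2)^8 = 1.4495468
A = $6,500.00 × 1.4495468
A = $9,422.05

A = P(1 + r/n)^(nt) = $9,422.05


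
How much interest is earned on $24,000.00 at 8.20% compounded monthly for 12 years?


Compound interest earned = final amount − principal.
A = P(1 + r/n)^(nt) = $24,000.00 × (1 + 0.082/12)^(12 × 12) = $63,988.74
Interest = A − P = $63,988.74 − $24,000.00 = $39,988.74

Interest = A - P = $39,988.74


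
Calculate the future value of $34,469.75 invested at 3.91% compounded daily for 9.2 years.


Compound interest formula: A = P(1 + r/n)^(nt)
A = $34,469.75 × (1 + 0.0391/365)^(365 × 9.2)
Growth factor: (1 + 0.0391/365)^3358 = 1.4329005
A = $34,469.75 × 1.4329005
A = $49,391.72

A = P(1 + r/n)^(nt) = $49,391.72


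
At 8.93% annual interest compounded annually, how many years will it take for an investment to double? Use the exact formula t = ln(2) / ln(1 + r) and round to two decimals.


Doubling condition: (1 + r)^t = 2
Take ln of both sides: t × ln(1 + r) = ln(2)
t = ln(2) / ln(1 + r)
t = 0.693147 / 0.085535
t = 8.10

t = ln(2) / ln(1 + r) = 8.10 years


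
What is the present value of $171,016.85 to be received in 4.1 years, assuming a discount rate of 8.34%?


Present value formula: PV = FV / (1 + r)^t
PV = $171,016.85 / (1 + 0.0834)^4.1
PV = $171,016.85 / 1.3887824
PV = $123,141.57

PV = FV / (1 + r)^t = $123,141.57


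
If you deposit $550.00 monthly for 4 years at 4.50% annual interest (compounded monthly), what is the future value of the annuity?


Future value of an ordinary annuity: FV = PMT × ((1 + r)^n − 1) / r
Monthly rate r = 0.045/12 = 0.00375, n = 48
FV = $550.00 × ((1 + 0.045/12)^48 − 1) / (0.045/12)
FV = $550.00 × 52.483834
FV = $28,866.11

FV = PMT × ((1+r)^n - 1)/r = $28,866.11


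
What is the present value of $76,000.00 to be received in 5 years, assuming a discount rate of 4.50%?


Present value formula: PV = FV / (1 + r)^t
PV = $76,000.00 / (1 + 0.045)^5
PV = $76,000.00 / 1.246182
PV = $60,986.28

PV = FV / (1 + r)^t = $60,986.28


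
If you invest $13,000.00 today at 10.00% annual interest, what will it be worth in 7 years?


Future value formula: FV = PV × (1 + r)^t
FV = $13,000.00 × (1 + 0.1)^7
FV = $13,000.00 × 1.948717
FV = $25,333.32

FV = PV × (1 + r)^t = $25,333.32


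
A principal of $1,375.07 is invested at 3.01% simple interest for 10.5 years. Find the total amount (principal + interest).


Total amount formula: A = P(1 + rt) = P + P·r·t
Interest: I = P × r × t = $1,375.07 × 0.0301 × 10.5 = $434.59
A = P + I = $1,375.07 + $434.59 = $1,809.66

A = P + I = P(1 + rt) = $1,809.66


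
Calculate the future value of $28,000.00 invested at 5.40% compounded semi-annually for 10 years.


Compound interest formula: A = P(1 + r/n)^(nt)
A = $28,000.00 × (1 + 0.054/2)^(2 × 10)
Growth factor: (1 + 0.054/2)^20 = 1.7037618
A = $28,000.00 × 1.7037618
A = $47,705.33

A = P(1 + r/n)^(nt) = $47,705.33


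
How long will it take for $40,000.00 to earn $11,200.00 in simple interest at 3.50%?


Rearrange the simple interest formula for t:
I = P × r × t  ⇒  t = I / (P × r)
t = $11,200.00 / ($40,000.00 × 0.035)
t = 8

t = I/(P×r) = 8 years


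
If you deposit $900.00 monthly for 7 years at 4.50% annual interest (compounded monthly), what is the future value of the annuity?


Future value of an ordinary annuity: FV = PMT × ((1 + r)^n − 1) / r
Monthly rate r = 0.045/12 = 0.00375, n = 84
FV = $900.00 × ((1 + 0.045/12)^84 − 1) / (0.045/12)
FV = $900.00 × 98.520602
FV = $88,668.54

FV = PMT × ((1+r)^n - 1)/r = $88,668.54


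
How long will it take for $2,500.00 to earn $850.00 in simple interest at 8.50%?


Rearrange the simple interest formula for t:
I = P × r × t  ⇒  t = I / (P × r)
t = $850.00 / ($2,500.00 × 0.085)
t = 4

t = I/(P×r) = 4 years


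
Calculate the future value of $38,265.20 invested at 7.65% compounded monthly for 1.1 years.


Compound interest formula: A = P(1 + r/n)^(nt)
A = $38,265.20 × (1 + 0.0765/12)^(12 × 1.1)
Growth factor: (1 + 0.0765/12)^13.2 = 1.0875015
A = $38,265.20 × 1.0875015
A = $41,613.46

A = P(1 + r/n)^(nt) = $41,613.46


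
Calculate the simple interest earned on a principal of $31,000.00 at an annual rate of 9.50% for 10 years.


Simple interest formula: I = P × r × t
I = $31,000.00 × 0.095 × 10
I = $29,450.00

I = P × r × t = $29,450.00


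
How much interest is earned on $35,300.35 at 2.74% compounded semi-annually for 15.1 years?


Compound interest earned = final amount − principal.
A = P(1 + r/n)^(nt) = $35,300.35 × (1 + 0.0274/2)^(2 × 15.1) = $53,240.77
Interest = A − P = $53,240.77 − $35,300.35 = $17,940.42

Interest = A - P = $17,940.42


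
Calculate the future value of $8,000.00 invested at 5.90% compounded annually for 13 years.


Compound interest formula: A = P(1 + r/n)^(nt)
A = $8,000.00 × (1 + 0.059/1)^(1 × 13)
Growth factor: (1 + 0.059/1)^13 = 2.106917
A = $8,000.00 × 2.106917
A = $16,855.34

A = P(1 + r/n)^(nt) = $16,855.34


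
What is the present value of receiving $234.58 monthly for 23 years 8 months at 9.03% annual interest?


Present value of an ordinary annuity: PV = PMT × (1 − (1 + r)^(−n)) / r
Monthly rate r = 0.0903/12 = 0.007525, n = 284
PV = $234.58 × (1 − (1 + 0.0903/12)^(−284)) / (0.0903/12)
PV = $234.58 × 117.083803
PV = $27,465.52

PV = PMT × (1-(1+r)^(-n))/r = $27,465.52


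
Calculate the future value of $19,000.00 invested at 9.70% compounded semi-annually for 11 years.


Compound interest formula: A = P(1 + r/n)^(nt)
A = $19,000.00 × (1 + 0.097/2)^(2 × 11)
Growth factor: (1 + 0.097/2)^22 = 2.834690
A = $19,000.00 × 2.834690
A = $53,859.11

A = P(1 + r/n)^(nt) = $53,859.11


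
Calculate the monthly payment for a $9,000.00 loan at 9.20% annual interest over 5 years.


Loan payment formula: PMT = PV × r / (1 − (1 + r)^(−n))
Monthly rate r = 0.092/12 ≈ 0.00766667, n = 60 months
Denominator: 1 − (1 + 0.092/12)^(−60) = 0.367608
PMT = $9,000.00 × (0.092/12) / 0.367608
PMT = $187.70 per month

PMT = PV × r / (1-(1+r)^(-n)) = $187.70/month


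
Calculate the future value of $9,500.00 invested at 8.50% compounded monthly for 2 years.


Compound interest formula: A = P(1 + r/n)^(nt)
A = $9,500.00 × (1 + 0.085/12)^(12 × 2)
Growth factor: (1 + 0.085/12)^24 = 1.184595
A = $9,500.00 × 1.184595
A = $11,253.65

A = P(1 + r/n)^(nt) = $11,253.65


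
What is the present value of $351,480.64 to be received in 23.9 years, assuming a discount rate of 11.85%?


Present value formula: PV = FV / (1 + r)^t
PV = $351,480.64 / (1 + 0.1185)^23.9
PV = $351,480.64 / 14.534501
PV = $24,182.50

PV = FV / (1 + r)^t = $24,182.50


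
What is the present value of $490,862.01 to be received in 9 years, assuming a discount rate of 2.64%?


Present value formula: PV = FV / (1 + r)^t
PV = $490,862.01 / (1 + 0.0264)^9
PV = $490,862.01 / 1.264299
PV = $388,248.36

PV = FV / (1 + r)^t = $388,248.36


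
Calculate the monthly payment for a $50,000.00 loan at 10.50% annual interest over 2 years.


Loan payment formula: PMT = PV × r / (1 − (1 + r)^(−n))
Monthly rate r = 0.105/12 = 0.00875, n = 24 months
Denominator: 1 − (1 + 0.105/12)^(−24) = 0.188675
PMT = $50,000.00 × (0.105/12) / 0.188675
PMT = $2,318.80 per month

PMT = PV × r / (1-(1+r)^(-n)) = $2,318.80/month


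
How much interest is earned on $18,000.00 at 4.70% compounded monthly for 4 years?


Compound interest earned = final amount − principal.
A = P(1 + r/n)^(nt) = $18,000.00 × (1 + 0.047/12)^(12 × 4) = $21,715.03
Interest = A − P = $21,715.03 − $18,000.00 = $3,715.03

Interest = A - P = $3,715.03


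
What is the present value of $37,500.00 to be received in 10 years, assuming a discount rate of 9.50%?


Present value formula: PV = FV / (1 + r)^t
PV = $37,500.00 / (1 + 0.095)^10
PV = $37,500.00 / 2.478228
PV = $15,131.78

PV = FV / (1 + r)^t = $15,131.78


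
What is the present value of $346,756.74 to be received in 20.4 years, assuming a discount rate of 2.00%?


Present value formula: PV = FV / (1 + r)^t
PV = $346,756.74 / (1 + 0.02)^20.4
PV = $346,756.74 / 1.4977644
PV = $231,516.21

PV = FV / (1 + r)^t = $231,516.21


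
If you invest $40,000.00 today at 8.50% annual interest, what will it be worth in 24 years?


Future value formula: FV = PV × (1 + r)^t
FV = $40,000.00 × (1 + 0.085)^24
FV = $40,000.00 × 7.0845736
FV = $283,382.94

FV = PV × (1 + r)^t = $283,382.94


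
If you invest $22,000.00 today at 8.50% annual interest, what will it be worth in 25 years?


Future value formula: FV = PV × (1 + r)^t
FV = $22,000.00 × (1 + 0.085)^25
FV = $22,000.00 × 7.6867624
FV = $169,108.77

FV = PV × (1 + r)^t = $169,108.77


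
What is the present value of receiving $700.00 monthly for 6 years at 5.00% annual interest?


Present value of an ordinary annuity: PV = PMT × (1 − (1 + r)^(−n)) / r
Monthly rate r = 0.05/12 ≈ 0.00416667, n = 72
PV = $700.00 × (1 − (1 + 0.05/12)^(−72)) / (0.05/12)
PV = $700.00 × 62.092777
PV = $43,464.94

PV = PMT × (1-(1+r)^(-n))/r = $43,464.94


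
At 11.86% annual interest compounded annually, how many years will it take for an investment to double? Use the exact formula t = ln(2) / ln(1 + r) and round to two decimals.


Doubling condition: (1 + r)^t = 2
Take ln of both sides: t × ln(1 + r) = ln(2)
t = ln(2) / ln(1 + r)
t = 0.693147 / 0.112078
t = 6.18

t = ln(2) / ln(1 + r) = 6.18 years


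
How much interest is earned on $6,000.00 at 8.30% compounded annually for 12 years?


Compound interest earned = final amount − principal.
A = P(1 + r/n)^(nt) = $6,000.00 × (1 + 0.083/1)^(1 × 12) = $15,620.42
Interest = A − P = $15,620.42 − $6,000.00 = $9,620.42

Interest = A - P = $9,620.42


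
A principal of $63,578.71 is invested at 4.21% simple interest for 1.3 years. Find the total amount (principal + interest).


Total amount formula: A = P(1 + rt) = P + P·r·t
Interest: I = P × r × t = $63,578.71 × 0.0421 × 1.3 = $3,479.66
A = P + I = $63,578.71 + $3,479.66 = $67,058.37

A = P + I = P(1 + rt) = $67,058.37


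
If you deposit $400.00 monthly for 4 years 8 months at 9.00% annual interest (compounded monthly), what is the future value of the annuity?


Future value of an ordinary annuity: FV = PMT × ((1 + r)^n − 1) / r
Monthly rate r = 0.09/12 = 0.0075, n = 56
FV = $400.00 × ((1 + 0.09/12)^56 − 1) / (0.09/12)
FV = $400.00 × 69.277100
FV = $27,710.84

FV = PMT × ((1+r)^n - 1)/r = $27,710.84


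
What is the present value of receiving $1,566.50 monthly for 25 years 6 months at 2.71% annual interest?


Present value of an ordinary annuity: PV = PMT × (1 − (1 + r)^(−n)) / r
Monthly rate r = 0.0271/12 ≈ 0.00225833, n = 306
PV = $1,566.50 × (1 − (1 + 0.0271/12)^(−306)) / (0.0271/12)
PV = $1,566.50 × 220.764474
PV = $345,827.55

PV = PMT × (1-(1+r)^(-n))/r = $345,827.55


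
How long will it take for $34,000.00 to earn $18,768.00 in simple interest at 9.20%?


Rearrange the simple interest formula for t:
I = P × r × t  ⇒  t = I / (P × r)
t = $18,768.00 / ($34,000.00 × 0.092)
t = 6

t = I/(P×r) = 6 years


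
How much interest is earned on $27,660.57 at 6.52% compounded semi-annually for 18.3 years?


Compound interest earned = final amount − principal.
A = P(1 + r/n)^(nt) = $27,660.57 × (1 + 0.0652/2)^(2 × 18.3) = $89,490.46
Interest = A − P = $89,490.46 − $27,660.57 = $61,829.89

Interest = A - P = $61,829.89


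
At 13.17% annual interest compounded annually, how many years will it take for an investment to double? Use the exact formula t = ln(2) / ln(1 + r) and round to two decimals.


Doubling condition: (1 + r)^t = 2
Take ln of both sides: t × ln(1 + r) = ln(2)
t = ln(2) / ln(1 + r)
t = 0.693147 / 0.123721
t = 5.60

t = ln(2) / ln(1 + r) = 5.60 years


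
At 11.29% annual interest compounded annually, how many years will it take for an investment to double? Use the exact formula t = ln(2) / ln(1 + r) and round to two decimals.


Doubling condition: (1 + r)^t = 2
Take ln of both sides: t × ln(1 + r) = ln(2)
t = ln(2) / ln(1 + r)
t = 0.693147 / 0.106969
t = 6.48

t = ln(2) / ln(1 + r) = 6.48 years


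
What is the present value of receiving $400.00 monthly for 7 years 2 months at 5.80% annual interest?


Present value of an ordinary annuity: PV = PMT × (1 − (1 + r)^(−n)) / r
Monthly rate r = 0.058/12 ≈ 0.00483333, n = 86
PV = $400.00 × (1 − (1 + 0.058/12)^(−86)) / (0.058/12)
PV = $400.00 × 70.228698
PV = $28,091.48

PV = PMT × (1-(1+r)^(-n))/r = $28,091.48


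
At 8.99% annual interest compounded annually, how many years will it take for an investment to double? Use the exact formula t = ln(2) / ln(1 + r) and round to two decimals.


Doubling condition: (1 + r)^t = 2
Take ln of both sides: t × ln(1 + r) = ln(2)
t = ln(2) / ln(1 + r)
t = 0.693147 / 0.086086
t = 8.05

t = ln(2) / ln(1 + r) = 8.05 years


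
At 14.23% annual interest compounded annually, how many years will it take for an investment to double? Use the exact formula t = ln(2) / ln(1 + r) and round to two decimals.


Doubling condition: (1 + r)^t = 2
Take ln of both sides: t × ln(1 + r) = ln(2)
t = ln(2) / ln(1 + r)
t = 0.693147 / 0.133044
t = 5.21

t = ln(2) / ln(1 + r) = 5.21 years


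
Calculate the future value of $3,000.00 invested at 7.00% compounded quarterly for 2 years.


Compound interest formula: A = P(1 + r/n)^(nt)
A = $3,000.00 × (1 + 0.07/4)^(4 × 2)
Growth factor: (1 + 0.07/4)^8 = 1.148882
A = $3,000.00 × 1.148882
A = $3,446.65

A = P(1 + r/n)^(nt) = $3,446.65


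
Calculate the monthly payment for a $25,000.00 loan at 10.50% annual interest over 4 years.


Loan payment formula: PMT = PV × r / (1 − (1 + r)^(−n))
Monthly rate r = 0.105/12 = 0.00875, n = 48 months
Denominator: 1 − (1 + 0.105/12)^(−48) = 0.341752
PMT = $25,000.00 × (0.105/12) / 0.341752
PMT = $640.08 per month

PMT = PV × r / (1-(1+r)^(-n)) = $640.08/month


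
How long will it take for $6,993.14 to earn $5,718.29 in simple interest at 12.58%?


Rearrange the simple interest formula for t:
I = P × r × t  ⇒  t = I / (P × r)
t = $5,718.29 / ($6,993.14 × 0.1258)
t = 6.5

t = I/(P×r) = 6.5 years


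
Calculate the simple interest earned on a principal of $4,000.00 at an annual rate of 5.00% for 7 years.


Simple interest formula: I = P × r × t
I = $4,000.00 × 0.05 × 7
I = $1,400.00

I = P × r × t = $1,400.00


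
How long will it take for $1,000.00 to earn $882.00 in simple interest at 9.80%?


Rearrange the simple interest formula for t:
I = P × r × t  ⇒  t = I / (P × r)
t = $882.00 / ($1,000.00 × 0.098)
t = 9

t = I/(P×r) = 9 years


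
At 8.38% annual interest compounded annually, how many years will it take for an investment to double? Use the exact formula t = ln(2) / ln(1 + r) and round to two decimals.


Doubling condition: (1 + r)^t = 2
Take ln of both sides: t × ln(1 + r) = ln(2)
t = ln(2) / ln(1 + r)
t = 0.693147 / 0.080473
t = 8.61

t = ln(2) / ln(1 + r) = 8.61 years


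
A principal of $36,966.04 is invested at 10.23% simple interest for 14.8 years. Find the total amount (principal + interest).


Total amount formula: A = P(1 + rt) = P + P·r·t
Interest: I = P × r × t = $36,966.04 × 0.1023 × 14.8 = $55,968.06
A = P + I = $36,966.04 + $55,968.06 = $92,934.10

A = P + I = P(1 + rt) = $92,934.10


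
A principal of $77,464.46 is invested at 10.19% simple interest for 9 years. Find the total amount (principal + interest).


Total amount formula: A = P(1 + rt) = P + P·r·t
Interest: I = P × r × t = $77,464.46 × 0.1019 × 9 = $71,042.66
A = P + I = $77,464.46 + $71,042.66 = $148,507.12

A = P + I = P(1 + rt) = $148,507.12


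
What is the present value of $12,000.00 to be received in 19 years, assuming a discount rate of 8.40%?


Present value formula: PV = FV / (1 + r)^t
PV = $12,000.00 / (1 + 0.084)^19
PV = $12,000.00 / 4.629737
PV = $2,591.94

PV = FV / (1 + r)^t = $2,591.94


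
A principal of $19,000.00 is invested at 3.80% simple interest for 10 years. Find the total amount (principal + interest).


Total amount formula: A = P(1 + rt) = P + P·r·t
Interest: I = P × r × t = $19,000.00 × 0.038 × 10 = $7,220.00
A = P + I = $19,000.00 + $7,220.00 = $26,220.00

A = P + I = P(1 + rt) = $26,220.00


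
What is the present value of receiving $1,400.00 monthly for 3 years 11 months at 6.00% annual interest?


Present value of an ordinary annuity: PV = PMT × (1 − (1 + r)^(−n)) / r
Monthly rate r = 0.06/12 = 0.005, n = 47
PV = $1,400.00 × (1 − (1 + 0.06/12)^(−47)) / (0.06/12)
PV = $1,400.00 × 41.793219
PV = $58,510.51

PV = PMT × (1-(1+r)^(-n))/r = $58,510.51


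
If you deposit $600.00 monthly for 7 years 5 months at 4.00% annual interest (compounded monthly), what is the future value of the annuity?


Future value of an ordinary annuity: FV = PMT × ((1 + r)^n − 1) / r
Monthly rate r = 0.04/12 ≈ 0.00333333, n = 89
FV = $600.00 × ((1 + 0.04/12)^89 − 1) / (0.04/12)
FV = $600.00 × 103.410959
FV = $62,046.58

FV = PMT × ((1+r)^n - 1)/r = $62,046.58


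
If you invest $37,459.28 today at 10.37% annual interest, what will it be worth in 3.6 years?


Future value formula: FV = PV × (1 + r)^t
FV = $37,459.28 × (1 + 0.1037)^3.6
FV = $37,459.28 × 1.42647365
FV = $53,434.68

FV = PV × (1 + r)^t = $53,434.68


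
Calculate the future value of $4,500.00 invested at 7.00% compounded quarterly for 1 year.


Compound interest formula: A = P(1 + r/n)^(nt)
A = $4,500.00 × (1 + 0.07/4)^(4 × 1)
Growth factor: (1 + 0.07/4)^4 = 1.071859
A = $4,500.00 × 1.071859
A = $4,823.37

A = P(1 + r/n)^(nt) = $4,823.37


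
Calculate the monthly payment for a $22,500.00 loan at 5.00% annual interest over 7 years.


Loan payment formula: PMT = PV × r / (1 − (1 + r)^(−n))
Monthly rate r = 0.05/12 ≈ 0.00416667, n = 84 months
Denominator: 1 − (1 + 0.05/12)^(−84) = 0.294799
PMT = $22,500.00 × (0.05/12) / 0.294799
PMT = $318.01 per month

PMT = PV × r / (1-(1+r)^(-n)) = $318.01/month


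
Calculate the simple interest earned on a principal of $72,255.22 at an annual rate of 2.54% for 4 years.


Simple interest formula: I = P × r × t
I = $72,255.22 × 0.0254 × 4
I = $7,341.13

I = P × r × t = $7,341.13
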